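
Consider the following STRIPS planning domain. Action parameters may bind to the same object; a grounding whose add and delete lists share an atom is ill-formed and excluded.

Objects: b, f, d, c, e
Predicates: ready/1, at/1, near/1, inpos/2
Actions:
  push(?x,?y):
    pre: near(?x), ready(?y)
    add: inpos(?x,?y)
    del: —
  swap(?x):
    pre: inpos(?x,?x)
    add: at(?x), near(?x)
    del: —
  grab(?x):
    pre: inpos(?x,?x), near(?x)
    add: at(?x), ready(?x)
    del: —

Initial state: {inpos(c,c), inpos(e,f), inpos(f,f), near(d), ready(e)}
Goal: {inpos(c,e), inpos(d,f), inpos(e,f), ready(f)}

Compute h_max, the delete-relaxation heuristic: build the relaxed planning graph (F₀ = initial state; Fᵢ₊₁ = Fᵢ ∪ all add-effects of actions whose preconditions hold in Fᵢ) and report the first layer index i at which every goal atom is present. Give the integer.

F0 = init (5 atoms)
F1 = F0 ∪ {at(c), at(f), inpos(d,e), near(c), near(f)}  (10 atoms)
F2 = F1 ∪ {inpos(c,e), inpos(f,e), ready(c), ready(f)}  (14 atoms)
F3 = F2 ∪ {inpos(c,f), inpos(d,c), inpos(d,f), inpos(f,c)}  (18 atoms)
goal ⊆ F3  ⇒  h_max = 3

3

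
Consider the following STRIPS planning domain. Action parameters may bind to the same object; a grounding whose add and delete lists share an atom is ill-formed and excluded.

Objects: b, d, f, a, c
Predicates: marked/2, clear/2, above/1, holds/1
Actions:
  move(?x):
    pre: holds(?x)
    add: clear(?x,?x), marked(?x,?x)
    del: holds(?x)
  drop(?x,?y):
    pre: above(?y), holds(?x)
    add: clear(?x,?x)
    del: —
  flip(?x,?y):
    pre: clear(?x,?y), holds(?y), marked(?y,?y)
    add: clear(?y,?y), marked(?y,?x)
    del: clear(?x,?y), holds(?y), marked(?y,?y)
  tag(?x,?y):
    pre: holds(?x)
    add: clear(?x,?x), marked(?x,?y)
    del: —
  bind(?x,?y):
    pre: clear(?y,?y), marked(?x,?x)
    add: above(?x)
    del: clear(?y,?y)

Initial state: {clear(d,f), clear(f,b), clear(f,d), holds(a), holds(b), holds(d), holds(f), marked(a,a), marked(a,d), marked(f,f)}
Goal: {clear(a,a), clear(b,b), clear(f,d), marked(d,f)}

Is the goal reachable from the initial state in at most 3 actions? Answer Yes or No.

1. move(b)  →  {clear(b,b), clear(d,f), clear(f,b), clear(f,d), holds(a), holds(d), holds(f), marked(a,a), marked(a,d), marked(b,b), marked(f,f)}
2. move(a)  →  {clear(a,a), clear(b,b), clear(d,f), clear(f,b), clear(f,d), holds(d), holds(f), marked(a,a), marked(a,d), marked(b,b), marked(f,f)}
3. tag(d,f)  →  {clear(a,a), clear(b,b), clear(d,d), clear(d,f), clear(f,b), clear(f,d), holds(d), holds(f), marked(a,a), marked(a,d), marked(b,b), marked(d,f), marked(f,f)}
optimal plan length = 3; 3 ≤ 3

Yes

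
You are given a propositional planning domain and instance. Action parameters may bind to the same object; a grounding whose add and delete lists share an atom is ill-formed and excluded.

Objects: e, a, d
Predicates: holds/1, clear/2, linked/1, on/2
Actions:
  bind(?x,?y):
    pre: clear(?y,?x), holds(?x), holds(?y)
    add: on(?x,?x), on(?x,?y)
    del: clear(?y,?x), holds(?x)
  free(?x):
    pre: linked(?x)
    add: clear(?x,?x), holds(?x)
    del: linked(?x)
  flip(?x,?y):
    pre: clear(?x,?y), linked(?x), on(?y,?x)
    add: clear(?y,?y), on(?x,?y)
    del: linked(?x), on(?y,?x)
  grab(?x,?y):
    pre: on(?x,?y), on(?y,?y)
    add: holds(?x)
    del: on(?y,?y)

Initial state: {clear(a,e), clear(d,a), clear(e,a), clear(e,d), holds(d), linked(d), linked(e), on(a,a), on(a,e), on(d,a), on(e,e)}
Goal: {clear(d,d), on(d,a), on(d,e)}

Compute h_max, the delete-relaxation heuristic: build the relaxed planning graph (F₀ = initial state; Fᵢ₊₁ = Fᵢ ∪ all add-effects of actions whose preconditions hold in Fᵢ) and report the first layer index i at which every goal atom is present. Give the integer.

2

F0 = init (11 atoms)
F1 = F0 ∪ {clear(a,a), clear(d,d), clear(e,e), holds(a), holds(e), on(e,a)}  (17 atoms)
F2 = F1 ∪ {on(a,d), on(d,d), on(d,e)}  (20 atoms)
goal ⊆ F2  ⇒  h_max = 2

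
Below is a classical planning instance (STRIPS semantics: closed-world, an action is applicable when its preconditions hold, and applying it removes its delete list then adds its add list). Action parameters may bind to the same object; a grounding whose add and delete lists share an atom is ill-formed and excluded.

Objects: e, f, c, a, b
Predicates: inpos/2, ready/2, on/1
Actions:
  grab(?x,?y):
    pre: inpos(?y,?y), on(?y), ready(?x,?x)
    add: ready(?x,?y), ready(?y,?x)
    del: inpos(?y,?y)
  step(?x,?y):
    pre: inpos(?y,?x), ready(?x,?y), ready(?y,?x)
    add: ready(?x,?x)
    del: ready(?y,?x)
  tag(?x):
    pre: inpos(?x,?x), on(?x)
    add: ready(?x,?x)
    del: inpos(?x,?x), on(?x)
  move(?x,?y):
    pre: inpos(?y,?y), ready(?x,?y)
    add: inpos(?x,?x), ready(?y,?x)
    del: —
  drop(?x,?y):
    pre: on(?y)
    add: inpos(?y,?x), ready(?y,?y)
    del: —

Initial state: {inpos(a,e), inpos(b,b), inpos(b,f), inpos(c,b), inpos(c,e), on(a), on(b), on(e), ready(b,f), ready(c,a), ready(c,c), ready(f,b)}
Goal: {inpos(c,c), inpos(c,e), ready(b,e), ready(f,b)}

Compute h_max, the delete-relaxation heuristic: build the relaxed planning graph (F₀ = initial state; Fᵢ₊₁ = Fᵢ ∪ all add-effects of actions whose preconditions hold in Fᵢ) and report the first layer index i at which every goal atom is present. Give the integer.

F0 = init (12 atoms)
F1 = F0 ∪ {inpos(a,a), inpos(a,b), inpos(a,c), inpos(a,f), inpos(b,a), inpos(b,c), inpos(b,e), inpos(e,a), inpos(e,b), inpos(e,c), inpos(e,e), inpos(e,f), inpos(f,f), ready(a,a), ready(b,b), ready(b,c), ready(c,b), ready(e,e), ready(f,f)}  (31 atoms)
F2 = F1 ∪ {inpos(c,c), ready(a,b), ready(a,c), ready(a,e), ready(a,f), ready(b,a), ready(b,e), ready(c,e), ready(e,a), ready(e,b), ready(e,c), ready(e,f), ready(f,a), ready(f,e)}  (45 atoms)
goal ⊆ F2  ⇒  h_max = 2

2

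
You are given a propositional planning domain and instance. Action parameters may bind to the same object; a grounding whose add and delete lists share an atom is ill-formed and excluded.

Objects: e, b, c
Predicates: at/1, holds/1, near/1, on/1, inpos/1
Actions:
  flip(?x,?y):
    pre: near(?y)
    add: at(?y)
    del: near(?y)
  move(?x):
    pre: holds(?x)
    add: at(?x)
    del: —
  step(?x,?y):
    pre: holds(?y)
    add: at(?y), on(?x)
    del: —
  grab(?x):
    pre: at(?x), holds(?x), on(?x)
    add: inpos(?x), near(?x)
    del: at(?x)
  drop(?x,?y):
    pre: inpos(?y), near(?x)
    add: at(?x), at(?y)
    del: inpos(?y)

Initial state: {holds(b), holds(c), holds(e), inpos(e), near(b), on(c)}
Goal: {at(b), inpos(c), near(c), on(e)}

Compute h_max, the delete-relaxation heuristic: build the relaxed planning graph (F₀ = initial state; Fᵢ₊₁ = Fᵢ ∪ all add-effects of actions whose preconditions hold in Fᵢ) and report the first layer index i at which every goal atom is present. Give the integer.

2

F0 = init (6 atoms)
F1 = F0 ∪ {at(b), at(c), at(e), on(b), on(e)}  (11 atoms)
F2 = F1 ∪ {inpos(b), inpos(c), near(c), near(e)}  (15 atoms)
goal ⊆ F2  ⇒  h_max = 2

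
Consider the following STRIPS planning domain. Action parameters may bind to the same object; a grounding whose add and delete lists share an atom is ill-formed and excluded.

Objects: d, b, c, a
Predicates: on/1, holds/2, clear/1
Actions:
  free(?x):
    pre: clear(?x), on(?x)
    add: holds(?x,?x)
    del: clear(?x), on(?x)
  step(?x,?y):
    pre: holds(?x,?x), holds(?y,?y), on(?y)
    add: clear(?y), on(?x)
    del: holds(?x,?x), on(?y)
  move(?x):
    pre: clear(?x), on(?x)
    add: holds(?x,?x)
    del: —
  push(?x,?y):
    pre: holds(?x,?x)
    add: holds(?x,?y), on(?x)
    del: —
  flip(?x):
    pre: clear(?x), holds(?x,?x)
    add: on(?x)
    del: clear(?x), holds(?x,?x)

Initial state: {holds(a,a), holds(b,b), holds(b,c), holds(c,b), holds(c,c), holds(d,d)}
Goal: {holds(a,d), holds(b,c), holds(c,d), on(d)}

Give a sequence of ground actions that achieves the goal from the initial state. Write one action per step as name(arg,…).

1. push(d,d)  →  {holds(a,a), holds(b,b), holds(b,c), holds(c,b), holds(c,c), holds(d,d), on(d)}
2. push(c,d)  →  {holds(a,a), holds(b,b), holds(b,c), holds(c,b), holds(c,c), holds(c,d), holds(d,d), on(c), on(d)}
3. push(a,d)  →  {holds(a,a), holds(a,d), holds(b,b), holds(b,c), holds(c,b), holds(c,c), holds(c,d), holds(d,d), on(a), on(c), on(d)}

push(d,d); push(c,d); push(a,d)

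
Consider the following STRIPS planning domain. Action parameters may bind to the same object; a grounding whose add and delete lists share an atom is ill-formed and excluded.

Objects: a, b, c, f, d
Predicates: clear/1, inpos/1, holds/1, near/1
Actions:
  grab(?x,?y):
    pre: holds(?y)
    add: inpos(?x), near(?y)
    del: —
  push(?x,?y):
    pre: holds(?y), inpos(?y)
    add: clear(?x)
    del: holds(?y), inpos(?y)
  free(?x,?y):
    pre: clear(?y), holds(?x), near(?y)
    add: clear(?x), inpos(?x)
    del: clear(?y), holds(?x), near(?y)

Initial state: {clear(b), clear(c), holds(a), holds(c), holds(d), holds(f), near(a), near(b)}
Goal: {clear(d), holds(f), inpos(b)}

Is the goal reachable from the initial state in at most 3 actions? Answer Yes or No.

1. grab(b,a)  →  {clear(b), clear(c), holds(a), holds(c), holds(d), holds(f), inpos(b), near(a), near(b)}
2. free(d,b)  →  {clear(c), clear(d), holds(a), holds(c), holds(f), inpos(b), inpos(d), near(a)}
optimal plan length = 2; 2 ≤ 3

Yes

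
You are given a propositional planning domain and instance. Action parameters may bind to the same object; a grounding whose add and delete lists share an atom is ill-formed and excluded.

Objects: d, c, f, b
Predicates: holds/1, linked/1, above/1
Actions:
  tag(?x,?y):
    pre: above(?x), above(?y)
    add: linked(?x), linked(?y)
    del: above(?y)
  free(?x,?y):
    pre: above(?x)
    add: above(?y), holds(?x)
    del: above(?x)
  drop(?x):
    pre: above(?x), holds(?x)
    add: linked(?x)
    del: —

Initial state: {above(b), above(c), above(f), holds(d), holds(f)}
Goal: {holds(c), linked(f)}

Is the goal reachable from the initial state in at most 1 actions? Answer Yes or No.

No

1. tag(c,f)  →  {above(b), above(c), holds(d), holds(f), linked(c), linked(f)}
2. free(c,d)  →  {above(b), above(d), holds(c), holds(d), holds(f), linked(c), linked(f)}
optimal plan length = 2; 2 > 1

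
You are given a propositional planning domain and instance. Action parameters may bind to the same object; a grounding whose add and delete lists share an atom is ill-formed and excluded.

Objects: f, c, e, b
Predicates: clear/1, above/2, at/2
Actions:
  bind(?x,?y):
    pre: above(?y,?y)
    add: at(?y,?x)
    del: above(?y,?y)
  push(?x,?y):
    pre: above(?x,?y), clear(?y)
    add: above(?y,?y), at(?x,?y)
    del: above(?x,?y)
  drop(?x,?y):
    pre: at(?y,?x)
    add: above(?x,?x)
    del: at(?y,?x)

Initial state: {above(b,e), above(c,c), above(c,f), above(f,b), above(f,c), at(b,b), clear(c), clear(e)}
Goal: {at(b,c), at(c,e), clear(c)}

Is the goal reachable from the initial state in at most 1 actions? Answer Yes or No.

1. bind(e,c)  →  {above(b,e), above(c,f), above(f,b), above(f,c), at(b,b), at(c,e), clear(c), clear(e)}
2. drop(b,b)  →  {above(b,b), above(b,e), above(c,f), above(f,b), above(f,c), at(c,e), clear(c), clear(e)}
3. bind(c,b)  →  {above(b,e), above(c,f), above(f,b), above(f,c), at(b,c), at(c,e), clear(c), clear(e)}
optimal plan length = 3; 3 > 1

No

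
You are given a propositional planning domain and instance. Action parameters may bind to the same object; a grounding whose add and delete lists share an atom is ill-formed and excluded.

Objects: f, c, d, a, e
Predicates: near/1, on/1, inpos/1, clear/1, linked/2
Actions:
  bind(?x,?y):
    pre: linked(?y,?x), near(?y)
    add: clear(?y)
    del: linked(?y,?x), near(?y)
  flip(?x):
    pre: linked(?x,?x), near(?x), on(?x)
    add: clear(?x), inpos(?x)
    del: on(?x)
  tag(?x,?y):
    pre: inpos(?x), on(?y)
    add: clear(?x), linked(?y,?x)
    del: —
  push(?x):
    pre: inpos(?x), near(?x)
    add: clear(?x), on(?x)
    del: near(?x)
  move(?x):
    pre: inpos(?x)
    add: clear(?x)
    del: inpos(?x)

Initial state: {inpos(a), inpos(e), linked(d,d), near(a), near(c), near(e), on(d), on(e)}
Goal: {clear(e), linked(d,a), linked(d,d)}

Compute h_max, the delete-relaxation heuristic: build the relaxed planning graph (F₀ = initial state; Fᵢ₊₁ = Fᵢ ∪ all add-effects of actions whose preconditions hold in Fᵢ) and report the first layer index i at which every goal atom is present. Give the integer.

F0 = init (8 atoms)
F1 = F0 ∪ {clear(a), clear(e), linked(d,a), linked(d,e), linked(e,a), linked(e,e), on(a)}  (15 atoms)
goal ⊆ F1  ⇒  h_max = 1

1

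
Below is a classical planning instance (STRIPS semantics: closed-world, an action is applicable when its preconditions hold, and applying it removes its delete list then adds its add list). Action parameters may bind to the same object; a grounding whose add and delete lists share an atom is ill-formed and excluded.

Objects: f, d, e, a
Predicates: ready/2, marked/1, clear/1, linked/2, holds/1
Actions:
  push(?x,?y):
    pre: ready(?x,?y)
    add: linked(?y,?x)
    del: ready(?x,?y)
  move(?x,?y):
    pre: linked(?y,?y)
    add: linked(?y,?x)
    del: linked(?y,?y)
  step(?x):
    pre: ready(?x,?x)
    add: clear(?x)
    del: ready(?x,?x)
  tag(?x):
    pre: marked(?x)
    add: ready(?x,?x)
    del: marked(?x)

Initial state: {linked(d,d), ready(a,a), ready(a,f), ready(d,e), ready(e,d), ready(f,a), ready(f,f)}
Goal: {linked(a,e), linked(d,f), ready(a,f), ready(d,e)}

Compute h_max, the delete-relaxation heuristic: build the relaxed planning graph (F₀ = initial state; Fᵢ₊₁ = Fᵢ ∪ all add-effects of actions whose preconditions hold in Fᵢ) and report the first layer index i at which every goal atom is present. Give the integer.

F0 = init (7 atoms)
F1 = F0 ∪ {clear(a), clear(f), linked(a,a), linked(a,f), linked(d,a), linked(d,e), linked(d,f), linked(e,d), linked(f,a), linked(f,f)}  (17 atoms)
F2 = F1 ∪ {linked(a,d), linked(a,e), linked(f,d), linked(f,e)}  (21 atoms)
goal ⊆ F2  ⇒  h_max = 2

2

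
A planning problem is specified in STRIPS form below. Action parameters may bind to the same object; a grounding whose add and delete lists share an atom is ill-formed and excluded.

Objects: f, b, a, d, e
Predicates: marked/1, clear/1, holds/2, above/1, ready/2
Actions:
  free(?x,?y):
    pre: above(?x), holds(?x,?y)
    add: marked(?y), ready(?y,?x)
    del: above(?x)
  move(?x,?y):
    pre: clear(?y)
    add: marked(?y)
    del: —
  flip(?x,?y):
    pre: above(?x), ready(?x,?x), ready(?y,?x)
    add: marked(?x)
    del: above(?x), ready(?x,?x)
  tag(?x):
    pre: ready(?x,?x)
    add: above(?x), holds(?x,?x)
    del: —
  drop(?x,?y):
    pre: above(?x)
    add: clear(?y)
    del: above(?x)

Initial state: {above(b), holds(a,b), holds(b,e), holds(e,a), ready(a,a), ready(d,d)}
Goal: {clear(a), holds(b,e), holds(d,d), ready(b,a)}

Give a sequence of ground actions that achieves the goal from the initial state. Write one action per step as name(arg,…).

tag(a); free(a,b); tag(d); drop(b,a)

1. tag(a)  →  {above(a), above(b), holds(a,a), holds(a,b), holds(b,e), holds(e,a), ready(a,a), ready(d,d)}
2. free(a,b)  →  {above(b), holds(a,a), holds(a,b), holds(b,e), holds(e,a), marked(b), ready(a,a), ready(b,a), ready(d,d)}
3. tag(d)  →  {above(b), above(d), holds(a,a), holds(a,b), holds(b,e), holds(d,d), holds(e,a), marked(b), ready(a,a), ready(b,a), ready(d,d)}
4. drop(b,a)  →  {above(d), clear(a), holds(a,a), holds(a,b), holds(b,e), holds(d,d), holds(e,a), marked(b), ready(a,a), ready(b,a), ready(d,d)}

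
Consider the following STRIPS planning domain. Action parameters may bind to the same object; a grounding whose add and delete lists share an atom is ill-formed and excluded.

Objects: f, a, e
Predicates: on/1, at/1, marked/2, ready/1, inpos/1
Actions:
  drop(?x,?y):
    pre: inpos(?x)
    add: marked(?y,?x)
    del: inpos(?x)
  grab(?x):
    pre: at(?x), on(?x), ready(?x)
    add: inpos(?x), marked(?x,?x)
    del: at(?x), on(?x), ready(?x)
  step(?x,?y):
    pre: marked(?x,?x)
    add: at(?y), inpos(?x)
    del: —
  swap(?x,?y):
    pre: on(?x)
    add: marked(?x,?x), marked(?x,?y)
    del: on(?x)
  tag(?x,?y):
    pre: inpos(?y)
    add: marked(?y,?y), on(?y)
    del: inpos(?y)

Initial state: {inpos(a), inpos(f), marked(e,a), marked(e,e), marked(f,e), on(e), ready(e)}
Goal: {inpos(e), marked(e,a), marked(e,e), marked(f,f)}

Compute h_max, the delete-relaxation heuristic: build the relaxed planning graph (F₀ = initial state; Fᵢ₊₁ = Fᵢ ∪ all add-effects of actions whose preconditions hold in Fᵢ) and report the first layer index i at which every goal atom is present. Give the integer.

1

F0 = init (7 atoms)
F1 = F0 ∪ {at(a), at(e), at(f), inpos(e), marked(a,a), marked(a,f), marked(e,f), marked(f,a), marked(f,f), on(a), on(f)}  (18 atoms)
goal ⊆ F1  ⇒  h_max = 1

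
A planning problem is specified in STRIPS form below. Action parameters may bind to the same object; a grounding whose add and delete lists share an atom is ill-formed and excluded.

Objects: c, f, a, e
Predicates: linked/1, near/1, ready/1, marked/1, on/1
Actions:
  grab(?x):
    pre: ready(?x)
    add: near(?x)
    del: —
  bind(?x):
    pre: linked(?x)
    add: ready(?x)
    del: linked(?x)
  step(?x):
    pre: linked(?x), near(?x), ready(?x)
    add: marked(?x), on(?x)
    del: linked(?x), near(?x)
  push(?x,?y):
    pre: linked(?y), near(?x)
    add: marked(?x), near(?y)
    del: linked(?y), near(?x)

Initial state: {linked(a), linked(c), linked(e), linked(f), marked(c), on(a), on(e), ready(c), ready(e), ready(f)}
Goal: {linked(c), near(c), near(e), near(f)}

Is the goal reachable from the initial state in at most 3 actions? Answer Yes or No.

Yes

1. grab(c)  →  {linked(a), linked(c), linked(e), linked(f), marked(c), near(c), on(a), on(e), ready(c), ready(e), ready(f)}
2. grab(f)  →  {linked(a), linked(c), linked(e), linked(f), marked(c), near(c), near(f), on(a), on(e), ready(c), ready(e), ready(f)}
3. grab(e)  →  {linked(a), linked(c), linked(e), linked(f), marked(c), near(c), near(e), near(f), on(a), on(e), ready(c), ready(e), ready(f)}
optimal plan length = 3; 3 ≤ 3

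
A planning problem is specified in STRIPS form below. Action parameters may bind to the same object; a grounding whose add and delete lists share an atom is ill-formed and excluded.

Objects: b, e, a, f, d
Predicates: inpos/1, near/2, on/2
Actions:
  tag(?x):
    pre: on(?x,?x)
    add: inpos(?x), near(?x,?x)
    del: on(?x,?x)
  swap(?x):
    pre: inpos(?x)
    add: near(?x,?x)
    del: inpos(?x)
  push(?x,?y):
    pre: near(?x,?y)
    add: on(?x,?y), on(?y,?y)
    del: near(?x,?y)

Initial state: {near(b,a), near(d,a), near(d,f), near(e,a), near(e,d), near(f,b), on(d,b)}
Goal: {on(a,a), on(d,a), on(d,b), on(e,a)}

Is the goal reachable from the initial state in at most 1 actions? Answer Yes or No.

1. push(e,a)  →  {near(b,a), near(d,a), near(d,f), near(e,d), near(f,b), on(a,a), on(d,b), on(e,a)}
2. push(d,a)  →  {near(b,a), near(d,f), near(e,d), near(f,b), on(a,a), on(d,a), on(d,b), on(e,a)}
optimal plan length = 2; 2 > 1

No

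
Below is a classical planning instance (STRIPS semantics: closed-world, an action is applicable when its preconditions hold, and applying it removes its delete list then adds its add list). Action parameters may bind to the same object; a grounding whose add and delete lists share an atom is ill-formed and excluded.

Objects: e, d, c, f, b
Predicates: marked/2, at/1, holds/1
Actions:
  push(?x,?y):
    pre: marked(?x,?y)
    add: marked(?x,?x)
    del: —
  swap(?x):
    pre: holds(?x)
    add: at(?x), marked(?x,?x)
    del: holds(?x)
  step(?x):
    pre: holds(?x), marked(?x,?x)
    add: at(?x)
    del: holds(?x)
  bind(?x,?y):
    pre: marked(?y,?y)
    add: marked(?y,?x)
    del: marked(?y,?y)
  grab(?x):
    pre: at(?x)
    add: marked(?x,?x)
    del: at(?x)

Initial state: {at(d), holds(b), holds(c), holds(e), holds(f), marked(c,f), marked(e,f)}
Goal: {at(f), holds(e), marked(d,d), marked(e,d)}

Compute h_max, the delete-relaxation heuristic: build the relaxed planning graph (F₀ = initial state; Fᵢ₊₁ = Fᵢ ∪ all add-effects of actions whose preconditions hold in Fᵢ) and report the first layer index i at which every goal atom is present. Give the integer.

F0 = init (7 atoms)
F1 = F0 ∪ {at(b), at(c), at(e), at(f), marked(b,b), marked(c,c), marked(d,d), marked(e,e), marked(f,f)}  (16 atoms)
F2 = F1 ∪ {marked(b,c), marked(b,d), marked(b,e), marked(b,f), marked(c,b), marked(c,d), marked(c,e), marked(d,b), marked(d,c), marked(d,e), marked(d,f), marked(e,b), marked(e,c), marked(e,d), marked(f,b), marked(f,c), marked(f,d), marked(f,e)}  (34 atoms)
goal ⊆ F2  ⇒  h_max = 2

2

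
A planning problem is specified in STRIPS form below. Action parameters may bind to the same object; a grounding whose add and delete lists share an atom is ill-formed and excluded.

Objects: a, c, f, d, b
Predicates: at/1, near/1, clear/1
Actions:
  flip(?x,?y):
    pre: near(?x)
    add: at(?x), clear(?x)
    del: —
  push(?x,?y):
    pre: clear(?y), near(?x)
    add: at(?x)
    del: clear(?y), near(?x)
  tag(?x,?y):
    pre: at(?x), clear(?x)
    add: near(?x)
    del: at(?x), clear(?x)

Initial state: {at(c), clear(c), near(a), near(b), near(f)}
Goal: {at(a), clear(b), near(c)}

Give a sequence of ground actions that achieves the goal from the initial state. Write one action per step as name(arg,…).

1. flip(a,a)  →  {at(a), at(c), clear(a), clear(c), near(a), near(b), near(f)}
2. flip(b,a)  →  {at(a), at(b), at(c), clear(a), clear(b), clear(c), near(a), near(b), near(f)}
3. tag(c,a)  →  {at(a), at(b), clear(a), clear(b), near(a), near(b), near(c), near(f)}

flip(a,a); flip(b,a); tag(c,a)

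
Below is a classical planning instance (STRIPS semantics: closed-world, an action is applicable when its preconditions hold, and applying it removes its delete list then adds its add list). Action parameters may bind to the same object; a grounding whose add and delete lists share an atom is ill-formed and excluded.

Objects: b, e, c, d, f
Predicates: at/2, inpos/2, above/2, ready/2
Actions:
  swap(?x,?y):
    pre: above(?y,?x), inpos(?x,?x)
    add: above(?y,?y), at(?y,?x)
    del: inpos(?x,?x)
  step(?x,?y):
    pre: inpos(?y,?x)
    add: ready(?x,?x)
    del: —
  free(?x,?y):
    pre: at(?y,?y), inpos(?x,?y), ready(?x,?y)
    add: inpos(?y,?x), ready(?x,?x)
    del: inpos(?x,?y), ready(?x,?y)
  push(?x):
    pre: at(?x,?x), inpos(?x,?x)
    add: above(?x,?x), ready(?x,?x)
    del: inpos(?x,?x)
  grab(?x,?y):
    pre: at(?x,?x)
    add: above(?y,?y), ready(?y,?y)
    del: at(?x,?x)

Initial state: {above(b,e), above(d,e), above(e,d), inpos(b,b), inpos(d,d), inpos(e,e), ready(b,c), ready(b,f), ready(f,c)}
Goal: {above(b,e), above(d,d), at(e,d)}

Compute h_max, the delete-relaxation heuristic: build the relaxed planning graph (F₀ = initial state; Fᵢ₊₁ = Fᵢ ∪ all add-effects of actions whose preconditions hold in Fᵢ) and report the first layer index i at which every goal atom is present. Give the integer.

F0 = init (9 atoms)
F1 = F0 ∪ {above(b,b), above(d,d), above(e,e), at(b,e), at(d,e), at(e,d), ready(b,b), ready(d,d), ready(e,e)}  (18 atoms)
goal ⊆ F1  ⇒  h_max = 1

1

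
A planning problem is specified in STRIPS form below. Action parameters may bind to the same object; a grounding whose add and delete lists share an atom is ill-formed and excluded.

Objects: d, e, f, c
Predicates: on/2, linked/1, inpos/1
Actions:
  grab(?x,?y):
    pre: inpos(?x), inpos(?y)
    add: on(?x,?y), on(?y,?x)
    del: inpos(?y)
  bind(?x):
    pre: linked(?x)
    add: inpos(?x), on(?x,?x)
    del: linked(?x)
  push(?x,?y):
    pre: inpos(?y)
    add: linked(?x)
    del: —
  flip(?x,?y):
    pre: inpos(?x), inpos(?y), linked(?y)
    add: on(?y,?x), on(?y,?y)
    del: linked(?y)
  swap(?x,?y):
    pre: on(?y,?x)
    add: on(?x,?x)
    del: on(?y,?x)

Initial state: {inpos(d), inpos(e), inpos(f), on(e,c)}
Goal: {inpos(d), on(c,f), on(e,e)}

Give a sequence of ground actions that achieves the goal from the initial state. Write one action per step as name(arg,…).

grab(e,e); push(c,d); bind(c); grab(f,c)

1. grab(e,e)  →  {inpos(d), inpos(f), on(e,c), on(e,e)}
2. push(c,d)  →  {inpos(d), inpos(f), linked(c), on(e,c), on(e,e)}
3. bind(c)  →  {inpos(c), inpos(d), inpos(f), on(c,c), on(e,c), on(e,e)}
4. grab(f,c)  →  {inpos(d), inpos(f), on(c,c), on(c,f), on(e,c), on(e,e), on(f,c)}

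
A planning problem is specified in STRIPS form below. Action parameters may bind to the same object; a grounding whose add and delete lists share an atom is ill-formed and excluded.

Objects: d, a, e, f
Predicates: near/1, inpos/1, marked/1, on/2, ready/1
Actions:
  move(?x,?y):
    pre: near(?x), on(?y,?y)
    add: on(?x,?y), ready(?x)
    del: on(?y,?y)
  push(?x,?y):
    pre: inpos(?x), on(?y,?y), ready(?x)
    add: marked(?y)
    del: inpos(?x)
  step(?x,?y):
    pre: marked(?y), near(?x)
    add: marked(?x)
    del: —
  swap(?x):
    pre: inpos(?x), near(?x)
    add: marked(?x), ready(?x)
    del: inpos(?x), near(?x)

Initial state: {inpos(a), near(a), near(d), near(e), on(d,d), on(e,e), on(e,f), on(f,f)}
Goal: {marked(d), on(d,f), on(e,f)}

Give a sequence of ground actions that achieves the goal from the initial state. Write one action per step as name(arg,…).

move(d,f); move(a,e); push(a,d)

1. move(d,f)  →  {inpos(a), near(a), near(d), near(e), on(d,d), on(d,f), on(e,e), on(e,f), ready(d)}
2. move(a,e)  →  {inpos(a), near(a), near(d), near(e), on(a,e), on(d,d), on(d,f), on(e,f), ready(a), ready(d)}
3. push(a,d)  →  {marked(d), near(a), near(d), near(e), on(a,e), on(d,d), on(d,f), on(e,f), ready(a), ready(d)}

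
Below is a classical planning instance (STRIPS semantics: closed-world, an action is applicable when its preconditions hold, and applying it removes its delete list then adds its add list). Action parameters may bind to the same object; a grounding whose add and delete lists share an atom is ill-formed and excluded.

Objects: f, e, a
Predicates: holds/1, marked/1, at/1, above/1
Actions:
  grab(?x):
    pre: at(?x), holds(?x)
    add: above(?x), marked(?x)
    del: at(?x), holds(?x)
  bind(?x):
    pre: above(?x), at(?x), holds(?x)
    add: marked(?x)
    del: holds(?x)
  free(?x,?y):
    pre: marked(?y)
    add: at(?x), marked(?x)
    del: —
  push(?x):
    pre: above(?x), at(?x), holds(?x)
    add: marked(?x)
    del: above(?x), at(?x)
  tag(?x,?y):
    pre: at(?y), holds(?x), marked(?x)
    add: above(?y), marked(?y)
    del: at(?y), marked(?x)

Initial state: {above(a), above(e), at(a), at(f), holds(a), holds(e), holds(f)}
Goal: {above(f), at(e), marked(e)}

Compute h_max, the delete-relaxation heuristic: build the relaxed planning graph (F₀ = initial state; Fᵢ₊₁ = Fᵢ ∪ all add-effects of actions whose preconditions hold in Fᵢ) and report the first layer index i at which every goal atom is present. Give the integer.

F0 = init (7 atoms)
F1 = F0 ∪ {above(f), marked(a), marked(f)}  (10 atoms)
F2 = F1 ∪ {at(e), marked(e)}  (12 atoms)
goal ⊆ F2  ⇒  h_max = 2

2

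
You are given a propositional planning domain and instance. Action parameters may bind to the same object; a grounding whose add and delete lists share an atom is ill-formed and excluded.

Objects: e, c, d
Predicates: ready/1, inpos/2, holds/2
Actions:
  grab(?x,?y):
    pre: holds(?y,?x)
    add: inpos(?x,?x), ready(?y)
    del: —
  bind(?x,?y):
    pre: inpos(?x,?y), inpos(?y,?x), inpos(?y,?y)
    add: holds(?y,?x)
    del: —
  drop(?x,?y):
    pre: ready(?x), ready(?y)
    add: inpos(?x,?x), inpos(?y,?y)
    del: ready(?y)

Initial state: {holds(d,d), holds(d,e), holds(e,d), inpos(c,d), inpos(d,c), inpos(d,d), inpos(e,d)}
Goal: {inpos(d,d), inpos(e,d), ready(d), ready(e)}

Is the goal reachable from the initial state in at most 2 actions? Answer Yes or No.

Yes

1. grab(e,d)  →  {holds(d,d), holds(d,e), holds(e,d), inpos(c,d), inpos(d,c), inpos(d,d), inpos(e,d), inpos(e,e), ready(d)}
2. grab(d,e)  →  {holds(d,d), holds(d,e), holds(e,d), inpos(c,d), inpos(d,c), inpos(d,d), inpos(e,d), inpos(e,e), ready(d), ready(e)}
optimal plan length = 2; 2 ≤ 2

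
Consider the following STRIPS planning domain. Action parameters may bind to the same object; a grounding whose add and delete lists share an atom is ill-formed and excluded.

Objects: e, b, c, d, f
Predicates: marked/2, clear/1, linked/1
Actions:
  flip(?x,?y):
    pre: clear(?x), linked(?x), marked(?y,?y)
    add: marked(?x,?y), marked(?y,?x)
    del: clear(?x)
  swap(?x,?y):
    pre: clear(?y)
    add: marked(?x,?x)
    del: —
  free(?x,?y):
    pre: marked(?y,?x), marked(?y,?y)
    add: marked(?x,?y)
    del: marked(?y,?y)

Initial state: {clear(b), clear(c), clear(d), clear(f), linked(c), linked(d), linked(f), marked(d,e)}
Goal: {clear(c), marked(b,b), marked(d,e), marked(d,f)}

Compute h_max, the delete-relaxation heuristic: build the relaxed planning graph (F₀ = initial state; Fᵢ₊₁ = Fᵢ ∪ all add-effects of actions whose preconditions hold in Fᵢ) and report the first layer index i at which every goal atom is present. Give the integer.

2

F0 = init (8 atoms)
F1 = F0 ∪ {marked(b,b), marked(c,c), marked(d,d), marked(e,e), marked(f,f)}  (13 atoms)
F2 = F1 ∪ {marked(b,c), marked(b,d), marked(b,f), marked(c,b), marked(c,d), marked(c,e), marked(c,f), marked(d,b), marked(d,c), marked(d,f), marked(e,c), marked(e,d), marked(e,f), marked(f,b), marked(f,c), marked(f,d), marked(f,e)}  (30 atoms)
goal ⊆ F2  ⇒  h_max = 2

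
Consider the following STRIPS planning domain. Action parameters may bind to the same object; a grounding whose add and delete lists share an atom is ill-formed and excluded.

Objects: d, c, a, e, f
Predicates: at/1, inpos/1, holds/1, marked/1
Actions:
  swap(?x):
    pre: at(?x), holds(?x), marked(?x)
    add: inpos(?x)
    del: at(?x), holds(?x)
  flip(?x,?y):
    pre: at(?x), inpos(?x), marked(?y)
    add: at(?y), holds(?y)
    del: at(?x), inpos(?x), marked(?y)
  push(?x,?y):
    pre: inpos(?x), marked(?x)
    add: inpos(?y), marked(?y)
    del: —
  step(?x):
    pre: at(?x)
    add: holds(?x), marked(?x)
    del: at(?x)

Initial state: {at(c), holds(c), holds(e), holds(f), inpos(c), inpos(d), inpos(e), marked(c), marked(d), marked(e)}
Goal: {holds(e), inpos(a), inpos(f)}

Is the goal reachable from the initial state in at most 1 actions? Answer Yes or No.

No

1. push(d,a)  →  {at(c), holds(c), holds(e), holds(f), inpos(a), inpos(c), inpos(d), inpos(e), marked(a), marked(c), marked(d), marked(e)}
2. push(d,f)  →  {at(c), holds(c), holds(e), holds(f), inpos(a), inpos(c), inpos(d), inpos(e), inpos(f), marked(a), marked(c), marked(d), marked(e), marked(f)}
optimal plan length = 2; 2 > 1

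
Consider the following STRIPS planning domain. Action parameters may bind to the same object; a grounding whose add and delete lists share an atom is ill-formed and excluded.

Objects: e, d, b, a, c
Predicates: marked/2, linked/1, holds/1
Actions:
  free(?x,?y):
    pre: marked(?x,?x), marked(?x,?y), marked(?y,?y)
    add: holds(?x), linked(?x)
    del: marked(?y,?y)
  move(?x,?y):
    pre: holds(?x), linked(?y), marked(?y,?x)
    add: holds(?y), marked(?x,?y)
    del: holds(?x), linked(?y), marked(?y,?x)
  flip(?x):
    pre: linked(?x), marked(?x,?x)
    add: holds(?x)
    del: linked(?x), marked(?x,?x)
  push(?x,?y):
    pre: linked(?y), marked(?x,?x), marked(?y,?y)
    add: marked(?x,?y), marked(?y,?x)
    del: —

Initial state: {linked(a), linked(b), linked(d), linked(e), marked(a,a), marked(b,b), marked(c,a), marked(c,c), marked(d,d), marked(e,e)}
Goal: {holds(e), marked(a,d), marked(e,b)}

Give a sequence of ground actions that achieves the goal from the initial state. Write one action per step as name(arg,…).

push(e,b); free(e,e); push(d,a)

1. push(e,b)  →  {linked(a), linked(b), linked(d), linked(e), marked(a,a), marked(b,b), marked(b,e), marked(c,a), marked(c,c), marked(d,d), marked(e,b), marked(e,e)}
2. free(e,e)  →  {holds(e), linked(a), linked(b), linked(d), linked(e), marked(a,a), marked(b,b), marked(b,e), marked(c,a), marked(c,c), marked(d,d), marked(e,b)}
3. push(d,a)  →  {holds(e), linked(a), linked(b), linked(d), linked(e), marked(a,a), marked(a,d), marked(b,b), marked(b,e), marked(c,a), marked(c,c), marked(d,a), marked(d,d), marked(e,b)}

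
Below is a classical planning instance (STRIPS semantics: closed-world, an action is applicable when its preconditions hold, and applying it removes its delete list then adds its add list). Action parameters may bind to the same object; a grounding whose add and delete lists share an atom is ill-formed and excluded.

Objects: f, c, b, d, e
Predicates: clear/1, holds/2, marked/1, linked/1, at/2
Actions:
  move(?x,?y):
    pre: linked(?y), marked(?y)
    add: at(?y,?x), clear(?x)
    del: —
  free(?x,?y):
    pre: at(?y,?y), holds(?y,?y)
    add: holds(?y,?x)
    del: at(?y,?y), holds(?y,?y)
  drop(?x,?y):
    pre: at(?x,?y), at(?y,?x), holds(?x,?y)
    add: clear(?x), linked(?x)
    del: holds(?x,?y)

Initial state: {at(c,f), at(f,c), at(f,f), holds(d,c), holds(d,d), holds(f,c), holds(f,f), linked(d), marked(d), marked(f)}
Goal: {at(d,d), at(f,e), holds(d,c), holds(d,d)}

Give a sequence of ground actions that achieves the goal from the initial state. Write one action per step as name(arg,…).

move(d,d); drop(f,f); move(e,f)

1. move(d,d)  →  {at(c,f), at(d,d), at(f,c), at(f,f), clear(d), holds(d,c), holds(d,d), holds(f,c), holds(f,f), linked(d), marked(d), marked(f)}
2. drop(f,f)  →  {at(c,f), at(d,d), at(f,c), at(f,f), clear(d), clear(f), holds(d,c), holds(d,d), holds(f,c), linked(d), linked(f), marked(d), marked(f)}
3. move(e,f)  →  {at(c,f), at(d,d), at(f,c), at(f,e), at(f,f), clear(d), clear(e), clear(f), holds(d,c), holds(d,d), holds(f,c), linked(d), linked(f), marked(d), marked(f)}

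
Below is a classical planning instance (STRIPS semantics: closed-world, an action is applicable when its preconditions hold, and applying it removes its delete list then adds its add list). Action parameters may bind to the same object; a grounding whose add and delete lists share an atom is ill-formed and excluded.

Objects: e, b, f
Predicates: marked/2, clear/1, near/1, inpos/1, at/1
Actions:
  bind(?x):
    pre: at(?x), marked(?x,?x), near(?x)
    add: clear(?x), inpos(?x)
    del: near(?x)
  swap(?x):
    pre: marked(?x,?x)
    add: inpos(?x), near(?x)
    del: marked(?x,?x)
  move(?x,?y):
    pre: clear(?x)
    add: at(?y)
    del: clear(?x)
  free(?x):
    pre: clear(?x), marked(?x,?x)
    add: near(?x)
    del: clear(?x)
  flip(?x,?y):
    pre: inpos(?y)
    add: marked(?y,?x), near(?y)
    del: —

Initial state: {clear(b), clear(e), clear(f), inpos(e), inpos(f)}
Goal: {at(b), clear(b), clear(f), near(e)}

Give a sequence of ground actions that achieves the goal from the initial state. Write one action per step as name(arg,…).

1. move(e,b)  →  {at(b), clear(b), clear(f), inpos(e), inpos(f)}
2. flip(e,e)  →  {at(b), clear(b), clear(f), inpos(e), inpos(f), marked(e,e), near(e)}

move(e,b); flip(e,e)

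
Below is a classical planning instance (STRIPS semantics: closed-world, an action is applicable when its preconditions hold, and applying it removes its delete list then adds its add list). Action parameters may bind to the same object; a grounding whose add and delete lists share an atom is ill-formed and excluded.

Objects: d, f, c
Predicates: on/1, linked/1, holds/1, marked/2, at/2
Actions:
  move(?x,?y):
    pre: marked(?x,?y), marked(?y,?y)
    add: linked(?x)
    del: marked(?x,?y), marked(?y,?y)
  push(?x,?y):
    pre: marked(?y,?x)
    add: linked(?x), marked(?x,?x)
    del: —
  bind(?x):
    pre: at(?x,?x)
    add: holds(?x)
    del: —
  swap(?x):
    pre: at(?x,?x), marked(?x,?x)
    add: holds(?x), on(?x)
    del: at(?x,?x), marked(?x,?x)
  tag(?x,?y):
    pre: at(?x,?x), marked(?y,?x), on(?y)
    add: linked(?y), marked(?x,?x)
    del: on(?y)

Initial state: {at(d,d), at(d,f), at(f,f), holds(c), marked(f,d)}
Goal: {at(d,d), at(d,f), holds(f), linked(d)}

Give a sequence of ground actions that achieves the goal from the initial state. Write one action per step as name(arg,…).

push(d,f); bind(f)

1. push(d,f)  →  {at(d,d), at(d,f), at(f,f), holds(c), linked(d), marked(d,d), marked(f,d)}
2. bind(f)  →  {at(d,d), at(d,f), at(f,f), holds(c), holds(f), linked(d), marked(d,d), marked(f,d)}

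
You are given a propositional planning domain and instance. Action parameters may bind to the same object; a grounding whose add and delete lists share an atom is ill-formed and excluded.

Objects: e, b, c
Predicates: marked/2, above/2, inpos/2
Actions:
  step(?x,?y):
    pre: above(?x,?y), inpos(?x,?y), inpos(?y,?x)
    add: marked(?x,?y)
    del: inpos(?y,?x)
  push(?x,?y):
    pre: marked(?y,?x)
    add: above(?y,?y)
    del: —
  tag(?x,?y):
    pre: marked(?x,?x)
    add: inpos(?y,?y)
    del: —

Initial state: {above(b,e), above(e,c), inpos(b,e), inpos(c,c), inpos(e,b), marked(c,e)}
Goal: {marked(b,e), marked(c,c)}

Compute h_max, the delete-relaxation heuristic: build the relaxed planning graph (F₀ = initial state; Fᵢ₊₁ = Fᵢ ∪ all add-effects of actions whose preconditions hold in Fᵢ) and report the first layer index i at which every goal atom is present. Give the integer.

F0 = init (6 atoms)
F1 = F0 ∪ {above(c,c), marked(b,e)}  (8 atoms)
F2 = F1 ∪ {above(b,b), marked(c,c)}  (10 atoms)
goal ⊆ F2  ⇒  h_max = 2

2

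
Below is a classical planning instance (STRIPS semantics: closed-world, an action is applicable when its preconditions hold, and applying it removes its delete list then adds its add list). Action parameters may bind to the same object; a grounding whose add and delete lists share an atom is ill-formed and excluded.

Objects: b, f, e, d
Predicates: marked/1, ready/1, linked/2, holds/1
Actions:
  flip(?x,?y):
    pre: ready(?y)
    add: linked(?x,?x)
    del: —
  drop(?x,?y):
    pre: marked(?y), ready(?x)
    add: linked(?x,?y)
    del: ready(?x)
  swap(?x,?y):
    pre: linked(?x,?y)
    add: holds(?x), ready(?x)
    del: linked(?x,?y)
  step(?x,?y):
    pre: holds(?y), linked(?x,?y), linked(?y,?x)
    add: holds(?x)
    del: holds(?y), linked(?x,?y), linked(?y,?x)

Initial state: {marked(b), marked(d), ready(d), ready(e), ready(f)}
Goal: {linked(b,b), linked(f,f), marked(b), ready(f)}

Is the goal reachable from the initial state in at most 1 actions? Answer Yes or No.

No

1. flip(b,f)  →  {linked(b,b), marked(b), marked(d), ready(d), ready(e), ready(f)}
2. flip(f,f)  →  {linked(b,b), linked(f,f), marked(b), marked(d), ready(d), ready(e), ready(f)}
optimal plan length = 2; 2 > 1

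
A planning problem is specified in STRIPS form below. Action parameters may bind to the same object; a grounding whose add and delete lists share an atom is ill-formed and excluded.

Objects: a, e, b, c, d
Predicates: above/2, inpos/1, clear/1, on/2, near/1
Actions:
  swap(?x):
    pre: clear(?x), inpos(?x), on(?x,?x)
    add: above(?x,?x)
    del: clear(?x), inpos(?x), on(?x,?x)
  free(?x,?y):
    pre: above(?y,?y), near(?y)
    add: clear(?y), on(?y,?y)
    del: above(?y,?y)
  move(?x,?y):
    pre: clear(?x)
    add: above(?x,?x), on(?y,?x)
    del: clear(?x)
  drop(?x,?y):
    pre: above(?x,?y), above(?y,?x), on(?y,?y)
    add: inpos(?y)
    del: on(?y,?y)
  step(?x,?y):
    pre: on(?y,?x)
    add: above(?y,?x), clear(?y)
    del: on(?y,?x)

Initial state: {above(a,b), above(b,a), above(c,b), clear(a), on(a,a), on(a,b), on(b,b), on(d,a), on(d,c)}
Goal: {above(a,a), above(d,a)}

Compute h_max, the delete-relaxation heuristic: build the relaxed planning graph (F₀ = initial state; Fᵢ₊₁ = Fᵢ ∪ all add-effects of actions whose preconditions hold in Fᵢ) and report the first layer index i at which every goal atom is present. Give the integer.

1

F0 = init (9 atoms)
F1 = F0 ∪ {above(a,a), above(b,b), above(d,a), above(d,c), clear(b), clear(d), inpos(a), inpos(b), on(b,a), on(c,a), on(e,a)}  (20 atoms)
goal ⊆ F1  ⇒  h_max = 1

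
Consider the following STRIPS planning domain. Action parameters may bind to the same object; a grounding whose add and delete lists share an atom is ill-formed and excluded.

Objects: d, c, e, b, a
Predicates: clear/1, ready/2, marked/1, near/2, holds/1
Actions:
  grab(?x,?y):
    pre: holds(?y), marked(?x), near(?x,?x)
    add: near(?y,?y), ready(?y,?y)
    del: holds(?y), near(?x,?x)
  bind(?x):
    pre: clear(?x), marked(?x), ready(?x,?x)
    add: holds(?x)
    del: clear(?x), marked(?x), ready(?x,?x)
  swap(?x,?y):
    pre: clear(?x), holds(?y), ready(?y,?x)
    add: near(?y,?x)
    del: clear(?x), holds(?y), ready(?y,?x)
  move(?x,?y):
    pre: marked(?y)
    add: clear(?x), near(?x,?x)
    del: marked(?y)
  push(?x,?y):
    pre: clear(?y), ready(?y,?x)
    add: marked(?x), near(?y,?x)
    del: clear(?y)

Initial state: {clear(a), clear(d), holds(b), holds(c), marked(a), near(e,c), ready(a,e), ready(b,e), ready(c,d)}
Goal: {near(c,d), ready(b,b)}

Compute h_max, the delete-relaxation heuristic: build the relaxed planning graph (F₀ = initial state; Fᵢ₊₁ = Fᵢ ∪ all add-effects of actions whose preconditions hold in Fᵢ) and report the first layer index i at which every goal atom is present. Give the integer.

2

F0 = init (9 atoms)
F1 = F0 ∪ {clear(b), clear(c), clear(e), marked(e), near(a,a), near(a,e), near(b,b), near(c,c), near(c,d), near(d,d), near(e,e)}  (20 atoms)
F2 = F1 ∪ {marked(d), near(b,e), ready(b,b), ready(c,c)}  (24 atoms)
goal ⊆ F2  ⇒  h_max = 2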